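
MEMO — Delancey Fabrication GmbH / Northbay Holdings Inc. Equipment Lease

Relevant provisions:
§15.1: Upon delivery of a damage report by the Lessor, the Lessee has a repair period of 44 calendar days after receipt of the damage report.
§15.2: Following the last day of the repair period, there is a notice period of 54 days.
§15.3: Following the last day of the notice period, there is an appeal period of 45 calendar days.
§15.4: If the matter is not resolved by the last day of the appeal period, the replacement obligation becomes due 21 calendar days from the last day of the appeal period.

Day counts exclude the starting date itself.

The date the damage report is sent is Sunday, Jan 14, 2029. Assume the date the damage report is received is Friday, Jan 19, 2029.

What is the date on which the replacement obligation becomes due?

Adding 44 calendar days to Jan 19, 2029 gives Mar 4, 2029, which is the last day of the repair period.
The last day of the notice period: Mar 4, 2029 + 54 days = Apr 27, 2029.
The last day of the appeal period: Apr 27, 2029 + 45 days = Jun 11, 2029.
The date on which the replacement obligation becomes due: Jun 11, 2029 + 21 days = Jul 2, 2029.

Jul 2, 2029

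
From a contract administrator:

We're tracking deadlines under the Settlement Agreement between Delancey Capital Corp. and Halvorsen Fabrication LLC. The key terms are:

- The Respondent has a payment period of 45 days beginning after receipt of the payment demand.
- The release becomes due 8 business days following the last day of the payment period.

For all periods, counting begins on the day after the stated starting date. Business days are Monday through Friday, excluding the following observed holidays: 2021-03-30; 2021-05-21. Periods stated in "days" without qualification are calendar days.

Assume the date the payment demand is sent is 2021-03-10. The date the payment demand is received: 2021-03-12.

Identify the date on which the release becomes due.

2021-05-06

Adding 45 calendar days to 2021-03-12 gives 2021-04-26, which is the last day of the payment period.
The date on which the release becomes due: counting 8 business days from Monday, 2021-04-26 (Apr 27, Apr 28, Apr 29, Apr 30, May 3, May 4, May 5, May 6, skipping weekends) reaches Thursday, 2021-05-06.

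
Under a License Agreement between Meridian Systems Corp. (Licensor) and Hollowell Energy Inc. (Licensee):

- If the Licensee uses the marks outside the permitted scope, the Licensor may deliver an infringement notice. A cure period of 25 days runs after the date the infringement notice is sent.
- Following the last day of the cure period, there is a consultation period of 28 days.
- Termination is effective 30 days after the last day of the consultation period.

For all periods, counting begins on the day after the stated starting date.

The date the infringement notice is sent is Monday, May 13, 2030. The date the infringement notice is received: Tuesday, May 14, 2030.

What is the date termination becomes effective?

August 4, 2030

Adding 25 calendar days to May 13, 2030 gives June 7, 2030, which is the last day of the cure period.
Adding 28 calendar days to June 7, 2030 gives July 5, 2030, which is the last day of the consultation period.
The date termination becomes effective: July 5, 2030 + 30 days = August 4, 2030.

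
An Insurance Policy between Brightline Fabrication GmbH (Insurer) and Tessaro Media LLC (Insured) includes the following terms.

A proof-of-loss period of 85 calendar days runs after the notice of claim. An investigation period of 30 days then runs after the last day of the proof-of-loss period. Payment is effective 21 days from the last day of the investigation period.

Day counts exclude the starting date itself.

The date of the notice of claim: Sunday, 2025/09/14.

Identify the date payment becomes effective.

Adding 85 calendar days to 2025/09/14 gives 2025/12/08, which is the last day of the proof-of-loss period.
The last day of the investigation period: 30 calendar days after 2025/12/08 is 2026/01/07.
The date payment becomes effective: 21 calendar days after 2026/01/07 is 2026/01/28.

2026/01/28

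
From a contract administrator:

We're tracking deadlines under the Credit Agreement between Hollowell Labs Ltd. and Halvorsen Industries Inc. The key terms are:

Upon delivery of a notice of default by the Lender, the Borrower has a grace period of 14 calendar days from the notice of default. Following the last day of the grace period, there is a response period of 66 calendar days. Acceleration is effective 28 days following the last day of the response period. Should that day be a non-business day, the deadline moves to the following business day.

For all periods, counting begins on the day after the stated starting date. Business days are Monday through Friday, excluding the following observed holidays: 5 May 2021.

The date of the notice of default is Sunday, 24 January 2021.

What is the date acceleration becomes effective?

12 May 2021

The last day of the grace period: 24 January 2021 + 14 days = 7 February 2021.
The last day of the response period: 7 February 2021 + 66 days = 14 April 2021.
Adding 28 calendar days to 14 April 2021 gives 12 May 2021, which is the date acceleration becomes effective. 12 May 2021 is a Wednesday and is not a listed holiday, so no roll-forward applies.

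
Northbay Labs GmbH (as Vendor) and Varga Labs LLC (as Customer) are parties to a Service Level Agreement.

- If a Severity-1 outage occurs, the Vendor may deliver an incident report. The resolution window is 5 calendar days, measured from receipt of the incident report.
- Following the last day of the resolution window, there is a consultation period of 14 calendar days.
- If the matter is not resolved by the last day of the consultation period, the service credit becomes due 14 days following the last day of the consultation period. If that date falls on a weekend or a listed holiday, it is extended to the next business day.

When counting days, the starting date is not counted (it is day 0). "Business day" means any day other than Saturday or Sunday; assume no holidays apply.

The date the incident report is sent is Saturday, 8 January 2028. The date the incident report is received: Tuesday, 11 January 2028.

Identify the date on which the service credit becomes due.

14 February 2028

The last day of the resolution window: 11 January 2028 + 5 days = 16 January 2028.
Adding 14 calendar days to 16 January 2028 gives 30 January 2028, which is the last day of the consultation period.
Adding 14 calendar days to 30 January 2028 gives 13 February 2028, which is the date on which the service credit becomes due. That falls on a Sunday, so it rolls to the next business day, Monday, 14 February 2028.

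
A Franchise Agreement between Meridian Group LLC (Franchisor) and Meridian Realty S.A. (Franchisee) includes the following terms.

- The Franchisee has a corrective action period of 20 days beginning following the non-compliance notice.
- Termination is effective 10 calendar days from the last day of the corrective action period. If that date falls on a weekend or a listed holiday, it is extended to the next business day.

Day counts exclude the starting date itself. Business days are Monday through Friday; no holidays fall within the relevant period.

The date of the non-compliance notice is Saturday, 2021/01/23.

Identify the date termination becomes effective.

Adding 20 calendar days to 2021/01/23 gives 2021/02/12, which is the last day of the corrective action period.
The date termination becomes effective: 10 calendar days after 2021/02/12 is 2021/02/22. 2021/02/22 is a Monday, so no roll-forward applies.

2021/02/22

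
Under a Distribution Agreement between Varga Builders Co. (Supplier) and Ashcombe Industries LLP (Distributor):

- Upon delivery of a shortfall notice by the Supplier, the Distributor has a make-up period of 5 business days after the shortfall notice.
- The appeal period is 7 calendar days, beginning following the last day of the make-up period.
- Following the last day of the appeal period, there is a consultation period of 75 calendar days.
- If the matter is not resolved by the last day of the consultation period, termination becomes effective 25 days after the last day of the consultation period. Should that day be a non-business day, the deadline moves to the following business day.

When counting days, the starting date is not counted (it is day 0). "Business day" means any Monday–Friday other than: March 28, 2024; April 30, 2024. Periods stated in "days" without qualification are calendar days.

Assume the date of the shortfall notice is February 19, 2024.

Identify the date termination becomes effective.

June 12, 2024

The last day of the make-up period: 5 business days after Monday, February 19, 2024, skipping weekends — Feb 20, Feb 21, Feb 22, Feb 23, Feb 26 — lands on Monday, February 26, 2024.
Adding 7 calendar days to February 26, 2024 gives March 4, 2024, which is the last day of the appeal period.
The last day of the consultation period: March 4, 2024 + 75 days = May 18, 2024.
Adding 25 calendar days to May 18, 2024 gives June 12, 2024, which is the date termination becomes effective. June 12, 2024 is a Wednesday and is not a listed holiday, so no roll-forward applies.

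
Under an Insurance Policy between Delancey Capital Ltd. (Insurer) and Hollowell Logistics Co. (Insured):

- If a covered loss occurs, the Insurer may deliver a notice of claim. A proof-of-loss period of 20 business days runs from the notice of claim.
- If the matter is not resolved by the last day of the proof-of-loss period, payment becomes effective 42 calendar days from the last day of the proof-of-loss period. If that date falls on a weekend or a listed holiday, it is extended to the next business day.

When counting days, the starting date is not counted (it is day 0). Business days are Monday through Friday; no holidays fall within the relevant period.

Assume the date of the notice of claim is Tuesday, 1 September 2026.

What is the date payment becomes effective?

10 November 2026

The last day of the proof-of-loss period: 20 business days after Tuesday, 1 September 2026, skipping weekends — Sep 2, Sep 3, Sep 4, Sep 7, …, Sep 25, Sep 28, Sep 29 — lands on Tuesday, 29 September 2026.
The date payment becomes effective: 42 calendar days after 29 September 2026 is 10 November 2026. 10 November 2026 is a Tuesday, so no roll-forward applies.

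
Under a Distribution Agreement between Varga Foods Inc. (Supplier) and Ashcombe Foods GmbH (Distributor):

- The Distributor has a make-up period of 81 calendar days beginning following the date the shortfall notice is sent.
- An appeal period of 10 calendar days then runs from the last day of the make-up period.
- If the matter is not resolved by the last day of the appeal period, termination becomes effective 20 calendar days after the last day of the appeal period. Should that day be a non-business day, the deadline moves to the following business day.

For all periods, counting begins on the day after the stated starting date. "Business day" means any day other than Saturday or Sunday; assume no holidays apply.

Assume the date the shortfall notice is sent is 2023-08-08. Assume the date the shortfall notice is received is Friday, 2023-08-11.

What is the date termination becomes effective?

2023-11-27

The last day of the make-up period: 2023-08-08 + 81 days = 2023-10-28.
The last day of the appeal period: 10 calendar days after 2023-10-28 is 2023-11-07.
Adding 20 calendar days to 2023-11-07 gives 2023-11-27, which is the date termination becomes effective. 2023-11-27 is a Monday, so no roll-forward applies.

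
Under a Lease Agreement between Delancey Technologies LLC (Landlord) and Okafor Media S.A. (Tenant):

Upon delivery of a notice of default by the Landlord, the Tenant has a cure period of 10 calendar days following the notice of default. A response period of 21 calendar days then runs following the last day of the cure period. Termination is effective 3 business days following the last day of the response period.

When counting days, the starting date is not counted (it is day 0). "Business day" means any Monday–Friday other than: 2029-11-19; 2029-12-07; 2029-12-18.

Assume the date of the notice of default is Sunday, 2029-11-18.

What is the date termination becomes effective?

The last day of the cure period: 2029-11-18 + 10 days = 2029-11-28.
Adding 21 calendar days to 2029-11-28 gives 2029-12-19, which is the last day of the response period.
The date termination becomes effective: counting 3 business days from Wednesday, 2029-12-19 (Dec 20, Dec 21, Dec 24, skipping weekends) reaches Monday, 2029-12-24.

2029-12-24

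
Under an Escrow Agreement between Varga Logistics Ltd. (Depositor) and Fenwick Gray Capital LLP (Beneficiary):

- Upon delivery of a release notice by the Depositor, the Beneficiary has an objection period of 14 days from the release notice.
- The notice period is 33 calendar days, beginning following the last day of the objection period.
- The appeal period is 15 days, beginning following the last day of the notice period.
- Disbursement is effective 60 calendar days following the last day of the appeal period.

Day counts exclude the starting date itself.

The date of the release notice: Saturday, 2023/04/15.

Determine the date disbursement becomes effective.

2023/08/15

Adding 14 calendar days to 2023/04/15 gives 2023/04/29, which is the last day of the objection period.
The last day of the notice period: 2023/04/29 + 33 days = 2023/06/01.
The last day of the appeal period: 2023/06/01 + 15 days = 2023/06/16.
The date disbursement becomes effective: 2023/06/16 + 60 days = 2023/08/15.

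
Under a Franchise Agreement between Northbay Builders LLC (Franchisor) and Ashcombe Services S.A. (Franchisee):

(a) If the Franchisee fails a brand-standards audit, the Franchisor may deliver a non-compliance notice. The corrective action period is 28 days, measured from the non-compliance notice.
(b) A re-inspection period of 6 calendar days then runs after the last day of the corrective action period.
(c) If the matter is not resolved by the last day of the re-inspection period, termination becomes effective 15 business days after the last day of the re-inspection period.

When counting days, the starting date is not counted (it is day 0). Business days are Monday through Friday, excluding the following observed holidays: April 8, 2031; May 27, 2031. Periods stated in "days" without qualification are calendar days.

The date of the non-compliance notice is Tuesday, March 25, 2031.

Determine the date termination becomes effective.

The last day of the corrective action period: 28 calendar days after March 25, 2031 is April 22, 2031.
The last day of the re-inspection period: April 22, 2031 + 6 days = April 28, 2031.
The date termination becomes effective: counting 15 business days from Monday, April 28, 2031 (Apr 29, Apr 30, May 1, May 2, …, May 15, May 16, May 19, skipping weekends) reaches Monday, May 19, 2031.

May 19, 2031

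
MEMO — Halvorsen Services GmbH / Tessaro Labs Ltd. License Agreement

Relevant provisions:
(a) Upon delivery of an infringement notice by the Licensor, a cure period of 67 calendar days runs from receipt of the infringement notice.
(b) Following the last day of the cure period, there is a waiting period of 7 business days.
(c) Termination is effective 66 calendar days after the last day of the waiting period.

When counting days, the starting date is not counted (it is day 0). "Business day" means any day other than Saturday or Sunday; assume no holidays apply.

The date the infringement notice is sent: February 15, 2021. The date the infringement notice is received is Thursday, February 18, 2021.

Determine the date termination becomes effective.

The last day of the cure period: 67 calendar days after February 18, 2021 is April 26, 2021.
From Monday, April 26, 2021, 7 business days (Apr 27, Apr 28, Apr 29, Apr 30, May 3, May 4, May 5, skipping weekends) brings us to Wednesday, May 5, 2021, which is the last day of the waiting period.
The date termination becomes effective: 66 calendar days after May 5, 2021 is July 10, 2021.

July 10, 2021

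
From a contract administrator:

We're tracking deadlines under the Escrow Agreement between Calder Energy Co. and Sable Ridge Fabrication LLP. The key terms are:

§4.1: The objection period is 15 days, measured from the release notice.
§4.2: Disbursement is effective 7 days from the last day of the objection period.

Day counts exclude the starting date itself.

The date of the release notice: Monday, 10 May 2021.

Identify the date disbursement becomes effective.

The last day of the objection period: 15 calendar days after 10 May 2021 is 25 May 2021.
The date disbursement becomes effective: 25 May 2021 + 7 days = 1 June 2021.

1 June 2021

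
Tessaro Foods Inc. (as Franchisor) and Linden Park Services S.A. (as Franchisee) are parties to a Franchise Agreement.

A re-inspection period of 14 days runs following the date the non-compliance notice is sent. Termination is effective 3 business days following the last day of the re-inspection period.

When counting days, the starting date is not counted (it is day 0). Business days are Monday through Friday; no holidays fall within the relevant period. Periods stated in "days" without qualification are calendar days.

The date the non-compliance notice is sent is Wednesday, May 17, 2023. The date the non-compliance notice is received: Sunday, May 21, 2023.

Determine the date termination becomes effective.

Jun 5, 2023

The last day of the re-inspection period: May 17, 2023 + 14 days = May 31, 2023.
The date termination becomes effective: 3 business days after Wednesday, May 31, 2023, skipping weekends — Jun 1, Jun 2, Jun 5 — lands on Monday, Jun 5, 2023.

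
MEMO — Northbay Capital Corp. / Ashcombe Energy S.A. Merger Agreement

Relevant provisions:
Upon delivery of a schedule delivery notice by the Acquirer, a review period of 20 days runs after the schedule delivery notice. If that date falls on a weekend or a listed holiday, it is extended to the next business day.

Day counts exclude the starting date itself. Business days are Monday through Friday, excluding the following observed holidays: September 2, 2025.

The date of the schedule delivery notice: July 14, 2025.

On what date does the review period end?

Adding 20 calendar days to July 14, 2025 gives August 3, 2025, which is the last day of the review period. That falls on a Sunday, so it rolls to the next business day, Monday, August 4, 2025.

August 4, 2025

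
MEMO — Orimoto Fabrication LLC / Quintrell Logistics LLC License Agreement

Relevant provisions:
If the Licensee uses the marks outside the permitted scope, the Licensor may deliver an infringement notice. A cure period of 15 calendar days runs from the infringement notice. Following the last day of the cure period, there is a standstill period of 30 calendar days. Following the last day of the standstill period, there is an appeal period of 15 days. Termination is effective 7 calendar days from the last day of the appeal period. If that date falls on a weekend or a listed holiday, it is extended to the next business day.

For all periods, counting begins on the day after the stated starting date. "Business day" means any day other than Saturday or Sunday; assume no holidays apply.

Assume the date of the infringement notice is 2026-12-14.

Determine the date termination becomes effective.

Adding 15 calendar days to 2026-12-14 gives 2026-12-29, which is the last day of the cure period.
The last day of the standstill period: 30 calendar days after 2026-12-29 is 2027-01-28.
The last day of the appeal period: 2027-01-28 + 15 days = 2027-02-12.
The date termination becomes effective: 7 calendar days after 2027-02-12 is 2027-02-19. 2027-02-19 is a Friday, so no roll-forward applies.

2027-02-19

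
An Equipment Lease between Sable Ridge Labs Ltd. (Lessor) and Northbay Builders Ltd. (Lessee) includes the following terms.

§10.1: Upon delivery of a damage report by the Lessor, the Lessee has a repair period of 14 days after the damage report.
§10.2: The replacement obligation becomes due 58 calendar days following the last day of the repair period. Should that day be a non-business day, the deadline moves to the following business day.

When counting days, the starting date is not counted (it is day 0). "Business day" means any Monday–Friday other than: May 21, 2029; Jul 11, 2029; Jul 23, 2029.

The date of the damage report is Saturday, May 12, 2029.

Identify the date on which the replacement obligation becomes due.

The last day of the repair period: May 12, 2029 + 14 days = May 26, 2029.
The date on which the replacement obligation becomes due: May 26, 2029 + 58 days = Jul 23, 2029. That falls on Monday, a listed holiday, so it rolls to the next business day, Tuesday, Jul 24, 2029.

Jul 24, 2029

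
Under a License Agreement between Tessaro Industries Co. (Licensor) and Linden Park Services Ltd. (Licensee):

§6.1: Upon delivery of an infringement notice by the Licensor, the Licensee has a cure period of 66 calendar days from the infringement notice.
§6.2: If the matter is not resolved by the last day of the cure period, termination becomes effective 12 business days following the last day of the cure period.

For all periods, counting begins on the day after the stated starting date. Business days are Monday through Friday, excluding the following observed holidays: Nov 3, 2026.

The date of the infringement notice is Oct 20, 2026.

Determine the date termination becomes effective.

The last day of the cure period: Oct 20, 2026 + 66 days = Dec 25, 2026.
From Friday, Dec 25, 2026, 12 business days (Dec 28, Dec 29, Dec 30, Dec 31, …, Jan 8, Jan 11, Jan 12, skipping weekends) brings us to Tuesday, Jan 12, 2027, which is the date termination becomes effective.

Jan 12, 2027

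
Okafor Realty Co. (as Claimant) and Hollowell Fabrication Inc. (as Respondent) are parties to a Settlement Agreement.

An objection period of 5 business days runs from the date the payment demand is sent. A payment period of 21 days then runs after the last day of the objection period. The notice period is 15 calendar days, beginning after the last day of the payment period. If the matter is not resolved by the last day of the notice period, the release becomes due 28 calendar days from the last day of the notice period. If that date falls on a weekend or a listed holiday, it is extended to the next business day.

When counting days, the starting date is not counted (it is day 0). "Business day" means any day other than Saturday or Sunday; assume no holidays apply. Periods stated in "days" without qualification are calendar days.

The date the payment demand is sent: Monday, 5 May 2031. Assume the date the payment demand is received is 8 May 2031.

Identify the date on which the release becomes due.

The last day of the objection period: counting 5 business days from Monday, 5 May 2031 (May 6, May 7, May 8, May 9, May 12, skipping weekends) reaches Monday, 12 May 2031.
Adding 21 calendar days to 12 May 2031 gives 2 June 2031, which is the last day of the payment period.
The last day of the notice period: 2 June 2031 + 15 days = 17 June 2031.
The date on which the release becomes due: 28 calendar days after 17 June 2031 is 15 July 2031. 15 July 2031 is a Tuesday, so no roll-forward applies.

15 July 2031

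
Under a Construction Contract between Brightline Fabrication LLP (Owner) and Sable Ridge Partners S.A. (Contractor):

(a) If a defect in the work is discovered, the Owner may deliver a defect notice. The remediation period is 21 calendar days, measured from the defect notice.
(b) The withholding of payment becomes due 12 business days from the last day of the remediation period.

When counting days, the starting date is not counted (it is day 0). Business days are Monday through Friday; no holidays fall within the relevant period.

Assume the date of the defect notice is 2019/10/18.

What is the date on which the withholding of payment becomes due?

The last day of the remediation period: 2019/10/18 + 21 days = 2019/11/08.
From Friday, 2019/11/08, 12 business days (Nov 11, Nov 12, Nov 13, Nov 14, …, Nov 22, Nov 25, Nov 26, skipping weekends) brings us to Tuesday, 2019/11/26, which is the date on which the withholding of payment becomes due.

2019/11/26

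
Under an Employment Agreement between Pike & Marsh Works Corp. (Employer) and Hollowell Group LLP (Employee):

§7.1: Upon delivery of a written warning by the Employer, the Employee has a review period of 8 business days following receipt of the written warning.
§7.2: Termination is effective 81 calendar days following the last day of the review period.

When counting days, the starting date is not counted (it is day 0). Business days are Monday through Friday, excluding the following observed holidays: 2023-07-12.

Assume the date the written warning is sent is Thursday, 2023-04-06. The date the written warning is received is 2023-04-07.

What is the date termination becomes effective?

2023-07-09

The last day of the review period: counting 8 business days from Friday, 2023-04-07 (Apr 10, Apr 11, Apr 12, Apr 13, Apr 14, Apr 17, Apr 18, Apr 19, skipping weekends) reaches Wednesday, 2023-04-19.
The date termination becomes effective: 2023-04-19 + 81 days = 2023-07-09.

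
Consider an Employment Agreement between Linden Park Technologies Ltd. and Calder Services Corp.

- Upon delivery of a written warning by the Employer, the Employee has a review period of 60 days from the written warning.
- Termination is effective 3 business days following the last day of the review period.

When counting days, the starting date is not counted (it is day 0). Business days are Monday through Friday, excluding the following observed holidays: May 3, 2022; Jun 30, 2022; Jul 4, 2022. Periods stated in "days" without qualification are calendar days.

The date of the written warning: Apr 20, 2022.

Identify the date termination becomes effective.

Jun 22, 2022

The last day of the review period: Apr 20, 2022 + 60 days = Jun 19, 2022.
The date termination becomes effective: 3 business days after Sunday, Jun 19, 2022, skipping weekends — Jun 20, Jun 21, Jun 22 — lands on Wednesday, Jun 22, 2022.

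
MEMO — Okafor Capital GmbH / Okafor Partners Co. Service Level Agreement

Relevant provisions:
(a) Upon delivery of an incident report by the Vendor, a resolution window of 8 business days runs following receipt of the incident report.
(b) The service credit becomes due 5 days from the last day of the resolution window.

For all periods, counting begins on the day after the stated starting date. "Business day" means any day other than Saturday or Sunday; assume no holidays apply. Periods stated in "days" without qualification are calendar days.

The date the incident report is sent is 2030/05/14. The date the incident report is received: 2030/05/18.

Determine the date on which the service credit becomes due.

2030/06/03

The last day of the resolution window: counting 8 business days from Saturday, 2030/05/18 (May 20, May 21, May 22, May 23, May 24, May 27, May 28, May 29, skipping weekends) reaches Wednesday, 2030/05/29.
The date on which the service credit becomes due: 5 calendar days after 2030/05/29 is 2030/06/03.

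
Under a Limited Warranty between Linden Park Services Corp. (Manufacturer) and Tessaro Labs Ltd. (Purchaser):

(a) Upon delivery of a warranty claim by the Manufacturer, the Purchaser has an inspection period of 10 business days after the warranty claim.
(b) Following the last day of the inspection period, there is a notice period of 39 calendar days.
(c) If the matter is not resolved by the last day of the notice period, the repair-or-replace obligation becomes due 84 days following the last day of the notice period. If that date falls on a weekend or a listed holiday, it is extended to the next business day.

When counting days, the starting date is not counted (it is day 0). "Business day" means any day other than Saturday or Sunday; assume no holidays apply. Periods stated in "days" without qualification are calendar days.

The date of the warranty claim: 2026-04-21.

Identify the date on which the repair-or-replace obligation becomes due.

From Tuesday, 2026-04-21, 10 business days (Apr 22, Apr 23, Apr 24, Apr 27, Apr 28, Apr 29, Apr 30, May 1, May 4, May 5, skipping weekends) brings us to Tuesday, 2026-05-05, which is the last day of the inspection period.
Adding 39 calendar days to 2026-05-05 gives 2026-06-13, which is the last day of the notice period.
The date on which the repair-or-replace obligation becomes due: 2026-06-13 + 84 days = 2026-09-05. That falls on a Saturday, so it rolls to the next business day, Monday, 2026-09-07.

2026-09-07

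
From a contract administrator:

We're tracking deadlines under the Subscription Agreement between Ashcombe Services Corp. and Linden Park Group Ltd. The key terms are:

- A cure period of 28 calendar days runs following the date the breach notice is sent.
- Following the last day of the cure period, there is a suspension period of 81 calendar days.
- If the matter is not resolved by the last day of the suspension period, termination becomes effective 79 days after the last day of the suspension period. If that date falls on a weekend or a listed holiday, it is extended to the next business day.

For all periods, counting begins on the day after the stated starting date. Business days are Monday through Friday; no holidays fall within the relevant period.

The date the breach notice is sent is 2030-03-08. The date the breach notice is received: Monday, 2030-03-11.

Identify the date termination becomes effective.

2030-09-12

Adding 28 calendar days to 2030-03-08 gives 2030-04-05, which is the last day of the cure period.
The last day of the suspension period: 2030-04-05 + 81 days = 2030-06-25.
Adding 79 calendar days to 2030-06-25 gives 2030-09-12, which is the date termination becomes effective. 2030-09-12 is a Thursday, so no roll-forward applies.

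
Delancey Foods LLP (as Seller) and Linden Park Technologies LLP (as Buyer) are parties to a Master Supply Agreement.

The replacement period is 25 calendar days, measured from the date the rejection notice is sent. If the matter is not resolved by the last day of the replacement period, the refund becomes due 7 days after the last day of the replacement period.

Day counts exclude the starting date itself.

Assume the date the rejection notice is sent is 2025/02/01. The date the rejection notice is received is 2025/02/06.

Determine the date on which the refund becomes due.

2025/03/05

The last day of the replacement period: 25 calendar days after 2025/02/01 is 2025/02/26.
The date on which the refund becomes due: 2025/02/26 + 7 days = 2025/03/05.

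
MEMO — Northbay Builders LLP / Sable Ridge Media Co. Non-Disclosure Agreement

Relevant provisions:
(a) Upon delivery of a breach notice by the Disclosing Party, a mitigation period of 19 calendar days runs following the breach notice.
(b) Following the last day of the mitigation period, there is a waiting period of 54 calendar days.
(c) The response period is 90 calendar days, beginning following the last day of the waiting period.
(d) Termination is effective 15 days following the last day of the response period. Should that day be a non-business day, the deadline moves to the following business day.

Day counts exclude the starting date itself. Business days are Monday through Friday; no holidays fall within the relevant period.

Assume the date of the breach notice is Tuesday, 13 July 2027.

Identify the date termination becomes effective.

Adding 19 calendar days to 13 July 2027 gives 1 August 2027, which is the last day of the mitigation period.
The last day of the waiting period: 54 calendar days after 1 August 2027 is 24 September 2027.
The last day of the response period: 24 September 2027 + 90 days = 23 December 2027.
Adding 15 calendar days to 23 December 2027 gives 7 January 2028, which is the date termination becomes effective. 7 January 2028 is a Friday, so no roll-forward applies.

7 January 2028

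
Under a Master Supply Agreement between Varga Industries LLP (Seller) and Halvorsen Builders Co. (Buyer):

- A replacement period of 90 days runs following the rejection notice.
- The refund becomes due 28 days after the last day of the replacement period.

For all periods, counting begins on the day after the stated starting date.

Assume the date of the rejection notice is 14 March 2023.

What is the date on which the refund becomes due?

10 July 2023

The last day of the replacement period: 14 March 2023 + 90 days = 12 June 2023.
The date on which the refund becomes due: 12 June 2023 + 28 days = 10 July 2023.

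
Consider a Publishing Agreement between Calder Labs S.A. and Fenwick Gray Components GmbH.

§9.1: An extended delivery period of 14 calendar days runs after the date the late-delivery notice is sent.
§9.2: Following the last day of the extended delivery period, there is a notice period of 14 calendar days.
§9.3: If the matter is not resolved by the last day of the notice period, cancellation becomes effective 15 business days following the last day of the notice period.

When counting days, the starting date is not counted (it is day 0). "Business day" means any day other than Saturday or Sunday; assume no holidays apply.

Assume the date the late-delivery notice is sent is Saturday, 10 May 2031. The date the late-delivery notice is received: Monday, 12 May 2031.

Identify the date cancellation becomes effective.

27 June 2031

Adding 14 calendar days to 10 May 2031 gives 24 May 2031, which is the last day of the extended delivery period.
Adding 14 calendar days to 24 May 2031 gives 7 June 2031, which is the last day of the notice period.
The date cancellation becomes effective: counting 15 business days from Saturday, 7 June 2031 (Jun 9, Jun 10, Jun 11, Jun 12, …, Jun 25, Jun 26, Jun 27, skipping weekends) reaches Friday, 27 June 2031.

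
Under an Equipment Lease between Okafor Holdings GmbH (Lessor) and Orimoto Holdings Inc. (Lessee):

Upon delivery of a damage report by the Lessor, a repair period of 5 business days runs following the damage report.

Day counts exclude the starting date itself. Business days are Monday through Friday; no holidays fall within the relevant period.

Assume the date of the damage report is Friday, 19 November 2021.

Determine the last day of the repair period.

26 November 2021

The last day of the repair period: counting 5 business days from Friday, 19 November 2021 (Nov 22, Nov 23, Nov 24, Nov 25, Nov 26, skipping weekends) reaches Friday, 26 November 2021.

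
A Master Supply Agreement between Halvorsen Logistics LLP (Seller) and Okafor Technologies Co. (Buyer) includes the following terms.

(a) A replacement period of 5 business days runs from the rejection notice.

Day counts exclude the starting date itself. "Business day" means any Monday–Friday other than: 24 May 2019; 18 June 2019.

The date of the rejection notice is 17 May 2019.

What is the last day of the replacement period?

27 May 2019

From Friday, 17 May 2019, 5 business days (May 20, May 21, May 22, May 23, May 27, skipping weekends and the listed holiday on May 24) brings us to Monday, 27 May 2019, which is the last day of the replacement period.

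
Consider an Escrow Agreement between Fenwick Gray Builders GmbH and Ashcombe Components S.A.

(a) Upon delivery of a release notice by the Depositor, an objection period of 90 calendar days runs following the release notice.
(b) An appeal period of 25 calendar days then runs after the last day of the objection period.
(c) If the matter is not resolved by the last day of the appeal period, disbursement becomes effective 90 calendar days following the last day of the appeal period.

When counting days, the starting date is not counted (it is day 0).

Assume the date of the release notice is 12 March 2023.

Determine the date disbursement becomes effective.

Adding 90 calendar days to 12 March 2023 gives 10 June 2023, which is the last day of the objection period.
Adding 25 calendar days to 10 June 2023 gives 5 July 2023, which is the last day of the appeal period.
Adding 90 calendar days to 5 July 2023 gives 3 October 2023, which is the date disbursement becomes effective.

3 October 2023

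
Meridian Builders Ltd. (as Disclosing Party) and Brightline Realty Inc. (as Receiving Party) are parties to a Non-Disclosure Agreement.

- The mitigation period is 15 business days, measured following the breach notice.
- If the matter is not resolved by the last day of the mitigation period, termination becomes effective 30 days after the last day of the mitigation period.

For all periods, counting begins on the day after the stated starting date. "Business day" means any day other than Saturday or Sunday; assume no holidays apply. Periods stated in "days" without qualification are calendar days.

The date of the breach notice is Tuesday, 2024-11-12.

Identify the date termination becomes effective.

2025-01-02

From Tuesday, 2024-11-12, 15 business days (Nov 13, Nov 14, Nov 15, Nov 18, …, Nov 29, Dec 2, Dec 3, skipping weekends) brings us to Tuesday, 2024-12-03, which is the last day of the mitigation period.
The date termination becomes effective: 30 calendar days after 2024-12-03 is 2025-01-02.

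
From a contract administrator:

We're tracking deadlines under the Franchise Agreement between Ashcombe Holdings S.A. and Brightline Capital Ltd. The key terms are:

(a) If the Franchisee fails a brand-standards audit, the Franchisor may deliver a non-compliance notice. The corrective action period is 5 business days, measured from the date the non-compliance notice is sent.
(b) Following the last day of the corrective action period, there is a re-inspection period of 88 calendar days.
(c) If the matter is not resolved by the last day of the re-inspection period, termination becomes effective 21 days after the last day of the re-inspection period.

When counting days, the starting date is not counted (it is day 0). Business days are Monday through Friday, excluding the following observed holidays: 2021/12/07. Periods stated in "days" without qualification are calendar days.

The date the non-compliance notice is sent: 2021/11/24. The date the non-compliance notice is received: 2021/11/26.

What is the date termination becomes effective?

2022/03/20

From Wednesday, 2021/11/24, 5 business days (Nov 25, Nov 26, Nov 29, Nov 30, Dec 1, skipping weekends) brings us to Wednesday, 2021/12/01, which is the last day of the corrective action period.
Adding 88 calendar days to 2021/12/01 gives 2022/02/27, which is the last day of the re-inspection period.
The date termination becomes effective: 2022/02/27 + 21 days = 2022/03/20.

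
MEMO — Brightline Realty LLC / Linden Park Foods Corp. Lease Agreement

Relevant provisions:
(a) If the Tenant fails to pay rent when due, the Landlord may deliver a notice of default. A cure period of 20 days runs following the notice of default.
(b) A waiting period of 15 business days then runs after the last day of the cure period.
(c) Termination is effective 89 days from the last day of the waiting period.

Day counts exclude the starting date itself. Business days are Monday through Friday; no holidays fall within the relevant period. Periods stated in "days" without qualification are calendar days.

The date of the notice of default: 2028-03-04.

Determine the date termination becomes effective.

2028-07-12

The last day of the cure period: 2028-03-04 + 20 days = 2028-03-24.
The last day of the waiting period: counting 15 business days from Friday, 2028-03-24 (Mar 27, Mar 28, Mar 29, Mar 30, …, Apr 12, Apr 13, Apr 14, skipping weekends) reaches Friday, 2028-04-14.
Adding 89 calendar days to 2028-04-14 gives 2028-07-12, which is the date termination becomes effective.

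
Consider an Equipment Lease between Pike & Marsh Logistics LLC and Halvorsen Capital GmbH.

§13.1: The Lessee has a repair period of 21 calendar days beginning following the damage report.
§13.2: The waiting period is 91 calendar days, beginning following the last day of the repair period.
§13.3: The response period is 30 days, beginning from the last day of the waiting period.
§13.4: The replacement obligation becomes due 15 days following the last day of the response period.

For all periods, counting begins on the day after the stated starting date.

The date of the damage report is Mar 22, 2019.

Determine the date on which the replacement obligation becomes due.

The last day of the repair period: Mar 22, 2019 + 21 days = Apr 12, 2019.
Adding 91 calendar days to Apr 12, 2019 gives Jul 12, 2019, which is the last day of the waiting period.
The last day of the response period: Jul 12, 2019 + 30 days = Aug 11, 2019.
The date on which the replacement obligation becomes due: Aug 11, 2019 + 15 days = Aug 26, 2019.

Aug 26, 2019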